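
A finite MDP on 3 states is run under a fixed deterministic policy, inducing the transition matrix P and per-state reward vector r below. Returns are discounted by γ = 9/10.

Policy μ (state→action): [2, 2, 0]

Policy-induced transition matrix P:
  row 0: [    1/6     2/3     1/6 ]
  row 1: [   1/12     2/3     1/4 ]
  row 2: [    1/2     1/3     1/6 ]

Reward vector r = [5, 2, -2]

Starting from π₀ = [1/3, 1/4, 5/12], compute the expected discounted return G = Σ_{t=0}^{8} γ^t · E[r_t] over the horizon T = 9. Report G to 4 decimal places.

G = 10.4225

t=0: π = [0.3333, 0.2500, 0.4167], E[r] = 1.3333, γ^t·E[r] = 1.333333, running G = 1.333333
t=1: π = [0.2847, 0.5278, 0.1875], E[r] = 2.1042, γ^t·E[r] = 1.893750, running G = 3.227083
t=2: π = [0.1852, 0.6042, 0.2106], E[r] = 1.7130, γ^t·E[r] = 1.387500, running G = 4.614583
t=3: π = [0.1865, 0.5965, 0.2170], E[r] = 1.6916, γ^t·E[r] = 1.233141, running G = 5.847724
t=4: π = [0.1893, 0.5943, 0.2164], E[r] = 1.7024, γ^t·E[r] = 1.116956, running G = 6.964680
t=5: π = [0.1893, 0.5945, 0.2162], E[r] = 1.7030, γ^t·E[r] = 1.005612, running G = 7.970292
t=6: π = [0.1892, 0.5946, 0.2162], E[r] = 1.7027, γ^t·E[r] = 0.904890, running G = 8.875182
t=7: π = [0.1892, 0.5946, 0.2162], E[r] = 1.7027, γ^t·E[r] = 0.814393, running G = 9.689576
t=8: π = [0.1892, 0.5946, 0.2162], E[r] = 1.7027, γ^t·E[r] = 0.732958, running G = 10.422533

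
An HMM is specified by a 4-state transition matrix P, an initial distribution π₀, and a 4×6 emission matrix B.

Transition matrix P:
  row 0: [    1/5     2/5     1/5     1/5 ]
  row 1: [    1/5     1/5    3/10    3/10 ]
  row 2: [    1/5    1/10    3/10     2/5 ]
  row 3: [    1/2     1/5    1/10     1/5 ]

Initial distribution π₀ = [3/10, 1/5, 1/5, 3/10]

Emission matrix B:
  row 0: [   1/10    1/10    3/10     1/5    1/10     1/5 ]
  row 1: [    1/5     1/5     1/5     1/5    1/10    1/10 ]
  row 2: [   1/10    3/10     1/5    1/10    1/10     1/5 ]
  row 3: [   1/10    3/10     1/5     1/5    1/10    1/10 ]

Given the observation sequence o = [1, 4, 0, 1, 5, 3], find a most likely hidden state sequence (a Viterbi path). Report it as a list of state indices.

t=0: δ = [3.000e-02, 4.000e-02, 6.000e-02, 9.000e-02]  (obs o_0=1)
t=1: δ = [4.500e-03, 1.800e-03, 1.800e-03, 2.400e-03]  ψ = [3, 3, 2, 2]  (obs o_1=4)
t=2: δ = [1.200e-04, 3.600e-04, 9.000e-05, 9.000e-05]  ψ = [3, 0, 0, 0]  (obs o_2=0)
t=3: δ = [7.200e-06, 1.440e-05, 3.240e-05, 3.240e-05]  ψ = [1, 1, 1, 1]  (obs o_3=1)
t=4: δ = [3.240e-06, 6.480e-07, 1.944e-06, 1.296e-06]  ψ = [3, 3, 2, 2]  (obs o_4=5)
t=5: δ = [1.296e-07, 2.592e-07, 6.480e-08, 1.555e-07]  ψ = [0, 0, 0, 2]  (obs o_5=3)
backtrack: best end state = 1; path = [3, 0, 1, 3, 0, 1]

path = [3, 0, 1, 3, 0, 1]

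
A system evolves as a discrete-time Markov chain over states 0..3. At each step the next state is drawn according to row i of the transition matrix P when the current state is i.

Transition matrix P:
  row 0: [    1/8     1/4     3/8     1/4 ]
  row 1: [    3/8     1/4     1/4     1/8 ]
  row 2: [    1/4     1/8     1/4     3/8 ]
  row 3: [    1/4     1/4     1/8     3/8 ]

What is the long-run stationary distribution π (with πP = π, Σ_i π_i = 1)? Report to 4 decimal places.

Balance equations π_j = Σ_i π_i·P[i][j]:
  π_0 = 1/8·π_0 + 3/8·π_1 + 1/4·π_2 + 1/4·π_3
  π_1 = 1/4·π_0 + 1/4·π_1 + 1/8·π_2 + 1/4·π_3
  π_2 = 3/8·π_0 + 1/4·π_1 + 1/4·π_2 + 1/8·π_3
  normalize: π_0 + π_1 + π_2 + π_3 = 1
Solving the linear system gives exactly π = [127/515, 113/515, 126/515, 149/515].

π = [0.2466, 0.2194, 0.2447, 0.2893]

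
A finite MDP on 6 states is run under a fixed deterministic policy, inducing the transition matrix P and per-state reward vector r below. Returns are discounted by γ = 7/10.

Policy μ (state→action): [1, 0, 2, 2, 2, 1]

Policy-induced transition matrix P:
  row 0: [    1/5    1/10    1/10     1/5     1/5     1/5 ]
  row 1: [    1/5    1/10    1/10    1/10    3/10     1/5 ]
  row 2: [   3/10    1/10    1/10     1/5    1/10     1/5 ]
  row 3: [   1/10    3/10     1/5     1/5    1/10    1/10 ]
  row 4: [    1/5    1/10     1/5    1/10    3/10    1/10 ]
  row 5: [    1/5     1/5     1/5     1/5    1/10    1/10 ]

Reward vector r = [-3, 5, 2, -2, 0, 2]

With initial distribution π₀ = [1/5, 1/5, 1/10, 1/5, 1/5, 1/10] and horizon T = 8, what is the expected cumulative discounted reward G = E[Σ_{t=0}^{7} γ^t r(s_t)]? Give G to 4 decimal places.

G = 1.3141

t=0: π = [0.2000, 0.2000, 0.1000, 0.2000, 0.2000, 0.1000], E[r] = 0.4000, γ^t·E[r] = 0.400000, running G = 0.400000
t=1: π = [0.1900, 0.1500, 0.1500, 0.1600, 0.2000, 0.1500], E[r] = 0.4600, γ^t·E[r] = 0.322000, running G = 0.722000
t=2: π = [0.1990, 0.1470, 0.1510, 0.1650, 0.1890, 0.1490], E[r] = 0.4080, γ^t·E[r] = 0.199920, running G = 0.921920
t=3: π = [0.1986, 0.1479, 0.1503, 0.1664, 0.1871, 0.1497], E[r] = 0.4109, γ^t·E[r] = 0.140939, running G = 1.062859
t=4: π = [0.1984, 0.1483, 0.1503, 0.1665, 0.1869, 0.1497], E[r] = 0.4131, γ^t·E[r] = 0.099181, running G = 1.162039
t=5: π = [0.1984, 0.1483, 0.1503, 0.1665, 0.1869, 0.1497], E[r] = 0.4132, γ^t·E[r] = 0.069449, running G = 1.231488
t=6: π = [0.1984, 0.1483, 0.1503, 0.1665, 0.1869, 0.1497], E[r] = 0.4132, γ^t·E[r] = 0.048615, running G = 1.280103
t=7: π = [0.1984, 0.1483, 0.1503, 0.1665, 0.1869, 0.1497], E[r] = 0.4132, γ^t·E[r] = 0.034030, running G = 1.314133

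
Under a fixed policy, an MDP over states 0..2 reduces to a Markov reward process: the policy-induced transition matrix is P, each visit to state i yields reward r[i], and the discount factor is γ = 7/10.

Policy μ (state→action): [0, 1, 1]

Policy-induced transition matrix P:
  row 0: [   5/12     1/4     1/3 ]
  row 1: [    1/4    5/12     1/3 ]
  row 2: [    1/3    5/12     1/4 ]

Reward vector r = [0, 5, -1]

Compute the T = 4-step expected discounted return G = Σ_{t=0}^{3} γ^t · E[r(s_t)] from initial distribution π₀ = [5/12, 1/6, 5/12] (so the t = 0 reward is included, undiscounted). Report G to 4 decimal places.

G = 2.6616

t=0: π = [0.4167, 0.1667, 0.4167], E[r] = 0.4167, γ^t·E[r] = 0.416667, running G = 0.416667
t=1: π = [0.3542, 0.3472, 0.2986], E[r] = 1.4375, γ^t·E[r] = 1.006250, running G = 1.422917
t=2: π = [0.3339, 0.3576, 0.3084], E[r] = 1.4797, γ^t·E[r] = 0.725075, running G = 2.147992
t=3: π = [0.3314, 0.3610, 0.3076], E[r] = 1.4974, γ^t·E[r] = 0.513623, running G = 2.661615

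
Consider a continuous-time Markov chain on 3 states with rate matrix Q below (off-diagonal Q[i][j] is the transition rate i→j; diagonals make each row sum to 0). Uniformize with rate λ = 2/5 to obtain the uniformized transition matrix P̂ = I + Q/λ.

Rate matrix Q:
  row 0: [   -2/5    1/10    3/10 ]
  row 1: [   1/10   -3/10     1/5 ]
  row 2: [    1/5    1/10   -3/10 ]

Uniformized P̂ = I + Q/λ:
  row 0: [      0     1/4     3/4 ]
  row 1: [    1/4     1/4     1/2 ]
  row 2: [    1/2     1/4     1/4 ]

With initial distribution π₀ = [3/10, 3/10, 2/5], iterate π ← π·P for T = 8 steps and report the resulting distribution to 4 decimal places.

t=0: π = [0.3000, 0.3000, 0.4000]
t=1: π = [0.2750, 0.2500, 0.4750]
t=2: π = [0.3000, 0.2500, 0.4500]
t=3: π = [0.2875, 0.2500, 0.4625]
t=4: π = [0.2938, 0.2500, 0.4563]
t=5: π = [0.2906, 0.2500, 0.4594]
t=6: π = [0.2922, 0.2500, 0.4578]
t=7: π = [0.2914, 0.2500, 0.4586]
t=8: π = [0.2918, 0.2500, 0.4582]

π = [0.2918, 0.2500, 0.4582]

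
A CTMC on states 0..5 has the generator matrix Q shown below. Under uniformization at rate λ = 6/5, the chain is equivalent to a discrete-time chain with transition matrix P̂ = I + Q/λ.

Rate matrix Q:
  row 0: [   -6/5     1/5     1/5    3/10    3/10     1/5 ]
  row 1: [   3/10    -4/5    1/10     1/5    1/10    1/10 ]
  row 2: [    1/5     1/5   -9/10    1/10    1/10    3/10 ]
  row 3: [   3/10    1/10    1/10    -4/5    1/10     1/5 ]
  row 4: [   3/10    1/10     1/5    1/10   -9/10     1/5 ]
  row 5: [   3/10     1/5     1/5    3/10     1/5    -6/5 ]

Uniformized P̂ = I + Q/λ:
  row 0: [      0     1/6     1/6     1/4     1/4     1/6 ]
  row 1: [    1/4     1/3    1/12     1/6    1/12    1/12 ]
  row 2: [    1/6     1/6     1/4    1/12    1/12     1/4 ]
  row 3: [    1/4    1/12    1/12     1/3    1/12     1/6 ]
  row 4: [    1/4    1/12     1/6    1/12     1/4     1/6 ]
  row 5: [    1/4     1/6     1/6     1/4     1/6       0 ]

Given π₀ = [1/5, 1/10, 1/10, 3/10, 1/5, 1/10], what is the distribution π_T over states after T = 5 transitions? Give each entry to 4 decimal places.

π = [0.1901, 0.1644, 0.1484, 0.2031, 0.1522, 0.1417]

t=0: π = [0.2000, 0.1000, 0.1000, 0.3000, 0.2000, 0.1000]
t=1: π = [0.1917, 0.1417, 0.1417, 0.2167, 0.1583, 0.1500]
t=2: π = [0.1903, 0.1590, 0.1486, 0.2063, 0.1542, 0.1417]
t=3: π = [0.1900, 0.1631, 0.1486, 0.2035, 0.1525, 0.1422]
t=4: π = [0.1901, 0.1642, 0.1485, 0.2032, 0.1523, 0.1418]
t=5: π = [0.1901, 0.1644, 0.1484, 0.2031, 0.1522, 0.1417]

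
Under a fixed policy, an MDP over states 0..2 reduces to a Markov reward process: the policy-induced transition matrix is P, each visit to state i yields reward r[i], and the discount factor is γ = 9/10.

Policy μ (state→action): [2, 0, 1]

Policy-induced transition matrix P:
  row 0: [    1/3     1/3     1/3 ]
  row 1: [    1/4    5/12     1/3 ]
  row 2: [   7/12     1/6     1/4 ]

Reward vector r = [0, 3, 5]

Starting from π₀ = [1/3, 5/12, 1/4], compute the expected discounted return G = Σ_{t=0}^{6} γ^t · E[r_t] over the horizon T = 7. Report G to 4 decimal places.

G = 12.9531

t=0: π = [0.3333, 0.4167, 0.2500], E[r] = 2.5000, γ^t·E[r] = 2.500000, running G = 2.500000
t=1: π = [0.3611, 0.3264, 0.3125], E[r] = 2.5417, γ^t·E[r] = 2.287500, running G = 4.787500
t=2: π = [0.3843, 0.3084, 0.3073], E[r] = 2.4618, γ^t·E[r] = 1.994063, running G = 6.781563
t=3: π = [0.3845, 0.3078, 0.3077], E[r] = 2.4621, γ^t·E[r] = 1.794867, running G = 8.576430
t=4: π = [0.3846, 0.3077, 0.3077], E[r] = 2.4615, γ^t·E[r] = 1.615017, running G = 10.191446
t=5: π = [0.3846, 0.3077, 0.3077], E[r] = 2.4615, γ^t·E[r] = 1.453516, running G = 11.644962
t=6: π = [0.3846, 0.3077, 0.3077], E[r] = 2.4615, γ^t·E[r] = 1.308162, running G = 12.953125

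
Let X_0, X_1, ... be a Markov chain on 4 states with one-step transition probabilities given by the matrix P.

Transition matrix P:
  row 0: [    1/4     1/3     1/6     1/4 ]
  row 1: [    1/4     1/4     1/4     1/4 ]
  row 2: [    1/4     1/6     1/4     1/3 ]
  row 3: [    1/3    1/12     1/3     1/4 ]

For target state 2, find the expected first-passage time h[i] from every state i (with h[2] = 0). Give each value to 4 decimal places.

First-step conditioning: h[2] = 0; for i ≠ 2, h[i] = 1 + Σ_k P[i][k]·h[k].
  h[0] = 1 + 1/4·h[0] + 1/3·h[1] + 1/4·h[3]
  h[1] = 1 + 1/4·h[0] + 1/4·h[1] + 1/4·h[3]
  h[3] = 1 + 1/3·h[0] + 1/12·h[1] + 1/4·h[3]
Solving the 3×3 linear system over states ≠ 2 gives exactly h = [48/11, 576/143, 0, 532/143] (h[2] = 0 is the target).

h = [4.3636, 4.0280, 0.0000, 3.7203]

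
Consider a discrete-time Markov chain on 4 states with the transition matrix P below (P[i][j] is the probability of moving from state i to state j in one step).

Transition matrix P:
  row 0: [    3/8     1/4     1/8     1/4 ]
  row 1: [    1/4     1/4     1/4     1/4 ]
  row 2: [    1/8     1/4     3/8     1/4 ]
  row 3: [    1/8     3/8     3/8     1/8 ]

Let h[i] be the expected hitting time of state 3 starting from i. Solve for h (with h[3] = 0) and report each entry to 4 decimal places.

h = [4.0000, 4.0000, 4.0000, 0.0000]

First-step conditioning: h[3] = 0; for i ≠ 3, h[i] = 1 + Σ_k P[i][k]·h[k].
  h[0] = 1 + 3/8·h[0] + 1/4·h[1] + 1/8·h[2]
  h[1] = 1 + 1/4·h[0] + 1/4·h[1] + 1/4·h[2]
  h[2] = 1 + 1/8·h[0] + 1/4·h[1] + 3/8·h[2]
Solving the 3×3 linear system over states ≠ 3 gives exactly h = [4, 4, 4, 0] (h[3] = 0 is the target).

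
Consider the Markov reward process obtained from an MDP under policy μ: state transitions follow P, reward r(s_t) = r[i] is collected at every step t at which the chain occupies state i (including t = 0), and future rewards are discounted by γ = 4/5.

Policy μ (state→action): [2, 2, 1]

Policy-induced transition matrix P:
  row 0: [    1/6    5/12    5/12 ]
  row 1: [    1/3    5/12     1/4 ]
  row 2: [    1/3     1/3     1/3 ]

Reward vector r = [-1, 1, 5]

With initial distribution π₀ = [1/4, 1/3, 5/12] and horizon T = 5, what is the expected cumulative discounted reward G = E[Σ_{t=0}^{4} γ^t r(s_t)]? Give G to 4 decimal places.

G = 6.2457

t=0: π = [0.2500, 0.3333, 0.4167], E[r] = 2.1667, γ^t·E[r] = 2.166667, running G = 2.166667
t=1: π = [0.2917, 0.3819, 0.3264], E[r] = 1.7222, γ^t·E[r] = 1.377778, running G = 3.544444
t=2: π = [0.2847, 0.3895, 0.3258], E[r] = 1.7338, γ^t·E[r] = 1.109630, running G = 4.654074
t=3: π = [0.2859, 0.3895, 0.3246], E[r] = 1.7267, γ^t·E[r] = 0.884049, running G = 5.538123
t=4: π = [0.2857, 0.3896, 0.3247], E[r] = 1.7274, γ^t·E[r] = 0.707549, running G = 6.245672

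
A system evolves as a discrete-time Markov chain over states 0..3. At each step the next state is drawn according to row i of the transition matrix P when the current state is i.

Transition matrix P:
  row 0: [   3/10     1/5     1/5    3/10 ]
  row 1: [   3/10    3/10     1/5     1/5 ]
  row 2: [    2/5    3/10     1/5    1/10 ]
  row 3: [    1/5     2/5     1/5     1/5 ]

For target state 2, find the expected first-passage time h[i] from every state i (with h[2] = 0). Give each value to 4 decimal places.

h = [5.0000, 5.0000, 0.0000, 5.0000]

First-step conditioning: h[2] = 0; for i ≠ 2, h[i] = 1 + Σ_k P[i][k]·h[k].
  h[0] = 1 + 3/10·h[0] + 1/5·h[1] + 3/10·h[3]
  h[1] = 1 + 3/10·h[0] + 3/10·h[1] + 1/5·h[3]
  h[3] = 1 + 1/5·h[0] + 2/5·h[1] + 1/5·h[3]
Solving the 3×3 linear system over states ≠ 2 gives exactly h = [5, 5, 0, 5] (h[2] = 0 is the target).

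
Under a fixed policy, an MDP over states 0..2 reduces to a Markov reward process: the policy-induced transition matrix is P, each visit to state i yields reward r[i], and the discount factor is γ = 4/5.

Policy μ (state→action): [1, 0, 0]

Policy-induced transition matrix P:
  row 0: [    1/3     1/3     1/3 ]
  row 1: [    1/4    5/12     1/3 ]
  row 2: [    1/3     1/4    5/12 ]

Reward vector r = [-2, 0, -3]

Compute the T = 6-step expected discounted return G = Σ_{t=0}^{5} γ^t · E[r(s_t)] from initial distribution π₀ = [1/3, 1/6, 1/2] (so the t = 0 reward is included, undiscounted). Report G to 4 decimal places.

G = -6.7991

t=0: π = [0.3333, 0.1667, 0.5000], E[r] = -2.1667, γ^t·E[r] = -2.166667, running G = -2.166667
t=1: π = [0.3194, 0.3056, 0.3750], E[r] = -1.7639, γ^t·E[r] = -1.411111, running G = -3.577778
t=2: π = [0.3079, 0.3275, 0.3646], E[r] = -1.7095, γ^t·E[r] = -1.094074, running G = -4.671852
t=3: π = [0.3060, 0.3302, 0.3637], E[r] = -1.7032, γ^t·E[r] = -0.872049, running G = -5.543901
t=4: π = [0.3058, 0.3305, 0.3636], E[r] = -1.7026, γ^t·E[r] = -0.697366, running G = -6.241267
t=5: π = [0.3058, 0.3306, 0.3636], E[r] = -1.7025, γ^t·E[r] = -0.557871, running G = -6.799138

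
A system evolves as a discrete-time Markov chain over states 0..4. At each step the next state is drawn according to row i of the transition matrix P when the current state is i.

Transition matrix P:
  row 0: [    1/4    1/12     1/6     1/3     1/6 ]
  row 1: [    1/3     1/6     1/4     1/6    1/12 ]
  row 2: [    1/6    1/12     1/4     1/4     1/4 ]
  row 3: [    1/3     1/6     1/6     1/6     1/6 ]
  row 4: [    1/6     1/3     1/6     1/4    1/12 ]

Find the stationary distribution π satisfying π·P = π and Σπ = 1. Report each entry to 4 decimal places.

Balance equations π_j = Σ_i π_i·P[i][j]:
  π_0 = 1/4·π_0 + 1/3·π_1 + 1/6·π_2 + 1/3·π_3 + 1/6·π_4
  π_1 = 1/12·π_0 + 1/6·π_1 + 1/12·π_2 + 1/6·π_3 + 1/3·π_4
  π_2 = 1/6·π_0 + 1/4·π_1 + 1/4·π_2 + 1/6·π_3 + 1/6·π_4
  π_3 = 1/3·π_0 + 1/6·π_1 + 1/4·π_2 + 1/6·π_3 + 1/4·π_4
  normalize: π_0 + π_1 + π_2 + π_3 + π_4 = 1
Solving the linear system gives exactly π = [1920/7577, 3532/22731, 4454/22731, 5417/22731, 3568/22731].

π = [0.2534, 0.1554, 0.1959, 0.2383, 0.1570]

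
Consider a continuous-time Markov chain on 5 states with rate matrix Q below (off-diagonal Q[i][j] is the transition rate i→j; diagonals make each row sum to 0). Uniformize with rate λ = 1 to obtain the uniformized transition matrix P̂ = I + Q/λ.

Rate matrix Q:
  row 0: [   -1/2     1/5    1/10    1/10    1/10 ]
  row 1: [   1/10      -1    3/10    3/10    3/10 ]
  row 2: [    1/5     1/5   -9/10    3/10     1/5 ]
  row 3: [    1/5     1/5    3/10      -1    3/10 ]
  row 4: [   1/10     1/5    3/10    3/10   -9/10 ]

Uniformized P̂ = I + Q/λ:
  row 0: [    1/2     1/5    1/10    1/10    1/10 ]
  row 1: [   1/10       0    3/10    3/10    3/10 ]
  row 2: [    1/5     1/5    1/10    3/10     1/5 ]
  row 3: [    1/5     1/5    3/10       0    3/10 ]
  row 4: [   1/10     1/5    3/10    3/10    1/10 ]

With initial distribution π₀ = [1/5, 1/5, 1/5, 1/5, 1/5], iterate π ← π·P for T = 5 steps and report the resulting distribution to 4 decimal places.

t=0: π = [0.2000, 0.2000, 0.2000, 0.2000, 0.2000]
t=1: π = [0.2200, 0.1600, 0.2200, 0.2000, 0.2000]
t=2: π = [0.2300, 0.1680, 0.2120, 0.1960, 0.1940]
t=3: π = [0.2328, 0.1664, 0.2116, 0.1952, 0.1940]
t=4: π = [0.2338, 0.1667, 0.2111, 0.1949, 0.1935]
t=5: π = [0.2341, 0.1667, 0.2110, 0.1948, 0.1934]

π = [0.2341, 0.1667, 0.2110, 0.1948, 0.1934]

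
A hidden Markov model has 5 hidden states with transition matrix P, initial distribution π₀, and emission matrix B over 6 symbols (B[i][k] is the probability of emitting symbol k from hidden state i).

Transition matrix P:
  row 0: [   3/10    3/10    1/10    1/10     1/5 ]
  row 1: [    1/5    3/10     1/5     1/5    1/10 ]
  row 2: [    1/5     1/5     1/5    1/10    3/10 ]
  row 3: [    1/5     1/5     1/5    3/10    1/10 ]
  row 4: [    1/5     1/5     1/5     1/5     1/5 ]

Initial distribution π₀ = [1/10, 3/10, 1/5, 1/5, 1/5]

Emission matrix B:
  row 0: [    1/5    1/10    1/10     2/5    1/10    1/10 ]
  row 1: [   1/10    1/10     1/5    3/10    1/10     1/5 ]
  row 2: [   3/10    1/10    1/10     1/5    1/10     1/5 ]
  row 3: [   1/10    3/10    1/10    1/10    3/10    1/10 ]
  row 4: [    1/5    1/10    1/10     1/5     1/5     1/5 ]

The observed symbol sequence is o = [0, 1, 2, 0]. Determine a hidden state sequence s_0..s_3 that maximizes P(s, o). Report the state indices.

path = [4, 3, 1, 2]

t=0: δ = [2.000e-02, 3.000e-02, 6.000e-02, 2.000e-02, 4.000e-02]  (obs o_0=0)
t=1: δ = [1.200e-03, 1.200e-03, 1.200e-03, 2.400e-03, 1.800e-03]  ψ = [2, 2, 2, 4, 2]  (obs o_1=1)
t=2: δ = [4.800e-05, 9.600e-05, 4.800e-05, 7.200e-05, 3.600e-05]  ψ = [3, 3, 3, 3, 2]  (obs o_2=2)
t=3: δ = [3.840e-06, 2.880e-06, 5.760e-06, 2.160e-06, 2.880e-06]  ψ = [1, 1, 1, 3, 2]  (obs o_3=0)
backtrack: best end state = 2; path = [4, 3, 1, 2]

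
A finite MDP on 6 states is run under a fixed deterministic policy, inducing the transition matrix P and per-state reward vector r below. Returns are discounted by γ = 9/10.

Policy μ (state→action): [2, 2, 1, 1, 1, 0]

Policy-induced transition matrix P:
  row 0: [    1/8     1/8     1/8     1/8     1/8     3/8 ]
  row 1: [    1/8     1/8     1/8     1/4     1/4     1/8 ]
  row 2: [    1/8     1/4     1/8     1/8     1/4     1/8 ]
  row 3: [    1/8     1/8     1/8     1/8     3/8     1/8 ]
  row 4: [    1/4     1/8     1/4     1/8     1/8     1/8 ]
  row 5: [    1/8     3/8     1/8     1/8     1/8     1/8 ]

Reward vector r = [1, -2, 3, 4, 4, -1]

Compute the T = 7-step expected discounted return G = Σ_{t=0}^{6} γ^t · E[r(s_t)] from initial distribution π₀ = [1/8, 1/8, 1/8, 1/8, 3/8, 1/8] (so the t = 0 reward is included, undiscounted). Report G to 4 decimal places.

t=0: π = [0.1250, 0.1250, 0.1250, 0.1250, 0.3750, 0.1250], E[r] = 2.1250, γ^t·E[r] = 2.125000, running G = 2.125000
t=1: π = [0.1719, 0.1719, 0.1719, 0.1406, 0.1875, 0.1563], E[r] = 1.5000, γ^t·E[r] = 1.350000, running G = 3.475000
t=2: π = [0.1484, 0.1855, 0.1484, 0.1465, 0.2031, 0.1680], E[r] = 1.4531, γ^t·E[r] = 1.177031, running G = 4.652031
t=3: π = [0.1504, 0.1855, 0.1504, 0.1482, 0.2034, 0.1621], E[r] = 1.4746, γ^t·E[r] = 1.074990, running G = 5.727021
t=4: π = [0.1504, 0.1843, 0.1504, 0.1482, 0.2040, 0.1626], E[r] = 1.4794, γ^t·E[r] = 0.970615, running G = 6.697636
t=5: π = [0.1505, 0.1845, 0.1505, 0.1480, 0.2039, 0.1626], E[r] = 1.4782, γ^t·E[r] = 0.872887, running G = 7.570523
t=6: π = [0.1505, 0.1845, 0.1505, 0.1481, 0.2039, 0.1626], E[r] = 1.4781, γ^t·E[r] = 0.785542, running G = 8.356065

G = 8.3561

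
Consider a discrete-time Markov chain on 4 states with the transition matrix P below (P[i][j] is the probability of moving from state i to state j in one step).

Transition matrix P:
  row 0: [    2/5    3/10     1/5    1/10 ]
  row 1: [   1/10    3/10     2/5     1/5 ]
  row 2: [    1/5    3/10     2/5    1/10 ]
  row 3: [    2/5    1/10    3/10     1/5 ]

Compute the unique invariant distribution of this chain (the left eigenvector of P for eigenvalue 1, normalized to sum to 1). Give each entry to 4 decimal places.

Balance equations π_j = Σ_i π_i·P[i][j]:
  π_0 = 2/5·π_0 + 1/10·π_1 + 1/5·π_2 + 2/5·π_3
  π_1 = 3/10·π_0 + 3/10·π_1 + 3/10·π_2 + 1/10·π_3
  π_2 = 1/5·π_0 + 2/5·π_1 + 2/5·π_2 + 3/10·π_3
  normalize: π_0 + π_1 + π_2 + π_3 = 1
Solving the linear system gives exactly π = [185/736, 25/92, 247/736, 13/92].

π = [0.2514, 0.2717, 0.3356, 0.1413]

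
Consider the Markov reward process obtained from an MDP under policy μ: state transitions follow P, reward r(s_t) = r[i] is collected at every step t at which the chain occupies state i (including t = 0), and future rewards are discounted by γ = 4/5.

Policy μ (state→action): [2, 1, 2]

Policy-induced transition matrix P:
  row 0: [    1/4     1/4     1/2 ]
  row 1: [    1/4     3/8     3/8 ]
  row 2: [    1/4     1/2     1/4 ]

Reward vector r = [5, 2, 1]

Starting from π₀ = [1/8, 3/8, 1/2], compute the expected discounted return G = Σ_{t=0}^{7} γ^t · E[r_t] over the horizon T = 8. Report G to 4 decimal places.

G = 9.4506

t=0: π = [0.1250, 0.3750, 0.5000], E[r] = 1.8750, γ^t·E[r] = 1.875000, running G = 1.875000
t=1: π = [0.2500, 0.4219, 0.3281], E[r] = 2.4219, γ^t·E[r] = 1.937500, running G = 3.812500
t=2: π = [0.2500, 0.3848, 0.3652], E[r] = 2.3848, γ^t·E[r] = 1.526250, running G = 5.338750
t=3: π = [0.2500, 0.3894, 0.3606], E[r] = 2.3894, γ^t·E[r] = 1.223375, running G = 6.562125
t=4: π = [0.2500, 0.3888, 0.3612], E[r] = 2.3888, γ^t·E[r] = 0.978463, running G = 7.540588
t=5: π = [0.2500, 0.3889, 0.3611], E[r] = 2.3889, γ^t·E[r] = 0.782794, running G = 8.323381
t=6: π = [0.2500, 0.3889, 0.3611], E[r] = 2.3889, γ^t·E[r] = 0.626233, running G = 8.949614
t=7: π = [0.2500, 0.3889, 0.3611], E[r] = 2.3889, γ^t·E[r] = 0.500986, running G = 9.450600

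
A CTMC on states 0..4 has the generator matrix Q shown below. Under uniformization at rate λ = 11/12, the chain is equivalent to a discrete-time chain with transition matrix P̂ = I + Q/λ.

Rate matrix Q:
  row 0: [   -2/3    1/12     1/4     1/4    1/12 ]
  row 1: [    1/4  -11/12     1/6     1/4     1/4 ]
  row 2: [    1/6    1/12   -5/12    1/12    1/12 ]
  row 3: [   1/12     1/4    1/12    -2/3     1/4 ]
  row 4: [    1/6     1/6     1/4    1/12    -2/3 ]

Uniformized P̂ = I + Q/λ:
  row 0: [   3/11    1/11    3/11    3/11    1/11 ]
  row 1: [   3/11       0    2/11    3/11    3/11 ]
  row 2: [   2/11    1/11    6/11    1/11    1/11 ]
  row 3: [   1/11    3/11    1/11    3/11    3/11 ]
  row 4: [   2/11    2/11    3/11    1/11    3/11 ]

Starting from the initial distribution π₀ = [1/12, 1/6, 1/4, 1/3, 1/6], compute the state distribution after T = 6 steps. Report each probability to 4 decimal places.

π = [0.1946, 0.1289, 0.3129, 0.1830, 0.1805]

t=0: π = [0.0833, 0.1667, 0.2500, 0.3333, 0.1667]
t=1: π = [0.1742, 0.1515, 0.2652, 0.1970, 0.2121]
t=2: π = [0.1935, 0.1322, 0.2955, 0.1860, 0.1928]
t=3: π = [0.1945, 0.1302, 0.3075, 0.1839, 0.1838]
t=4: π = [0.1946, 0.1292, 0.3113, 0.1834, 0.1815]
t=5: π = [0.1946, 0.1290, 0.3125, 0.1831, 0.1807]
t=6: π = [0.1946, 0.1289, 0.3129, 0.1830, 0.1805]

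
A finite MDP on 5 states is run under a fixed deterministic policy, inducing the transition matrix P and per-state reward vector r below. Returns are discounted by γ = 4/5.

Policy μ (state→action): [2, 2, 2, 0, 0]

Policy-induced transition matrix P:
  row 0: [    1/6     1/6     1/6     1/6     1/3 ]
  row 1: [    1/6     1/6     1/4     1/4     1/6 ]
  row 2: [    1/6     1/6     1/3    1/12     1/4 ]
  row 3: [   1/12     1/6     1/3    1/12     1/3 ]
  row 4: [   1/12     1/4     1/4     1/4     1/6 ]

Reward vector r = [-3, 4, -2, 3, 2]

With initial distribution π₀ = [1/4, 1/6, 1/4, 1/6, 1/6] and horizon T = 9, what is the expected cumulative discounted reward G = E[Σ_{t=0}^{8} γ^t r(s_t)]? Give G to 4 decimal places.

G = 2.8286

t=0: π = [0.2500, 0.1667, 0.2500, 0.1667, 0.1667], E[r] = 0.2500, γ^t·E[r] = 0.250000, running G = 0.250000
t=1: π = [0.1389, 0.1806, 0.2639, 0.1597, 0.2569], E[r] = 0.7708, γ^t·E[r] = 0.616667, running G = 0.866667
t=2: π = [0.1319, 0.1881, 0.2737, 0.1678, 0.2384], E[r] = 0.7894, γ^t·E[r] = 0.505185, running G = 1.371852
t=3: π = [0.1328, 0.1865, 0.2758, 0.1654, 0.2394], E[r] = 0.7712, γ^t·E[r] = 0.394864, running G = 1.766716
t=4: π = [0.1329, 0.1866, 0.2757, 0.1654, 0.2394], E[r] = 0.7712, γ^t·E[r] = 0.315880, running G = 2.082596
t=5: π = [0.1329, 0.1866, 0.2757, 0.1654, 0.2394], E[r] = 0.7712, γ^t·E[r] = 0.252714, running G = 2.335310
t=6: π = [0.1329, 0.1866, 0.2757, 0.1654, 0.2394], E[r] = 0.7712, γ^t·E[r] = 0.202176, running G = 2.537486
t=7: π = [0.1329, 0.1866, 0.2757, 0.1654, 0.2394], E[r] = 0.7712, γ^t·E[r] = 0.161741, running G = 2.699226
t=8: π = [0.1329, 0.1866, 0.2757, 0.1654, 0.2394], E[r] = 0.7712, γ^t·E[r] = 0.129392, running G = 2.828619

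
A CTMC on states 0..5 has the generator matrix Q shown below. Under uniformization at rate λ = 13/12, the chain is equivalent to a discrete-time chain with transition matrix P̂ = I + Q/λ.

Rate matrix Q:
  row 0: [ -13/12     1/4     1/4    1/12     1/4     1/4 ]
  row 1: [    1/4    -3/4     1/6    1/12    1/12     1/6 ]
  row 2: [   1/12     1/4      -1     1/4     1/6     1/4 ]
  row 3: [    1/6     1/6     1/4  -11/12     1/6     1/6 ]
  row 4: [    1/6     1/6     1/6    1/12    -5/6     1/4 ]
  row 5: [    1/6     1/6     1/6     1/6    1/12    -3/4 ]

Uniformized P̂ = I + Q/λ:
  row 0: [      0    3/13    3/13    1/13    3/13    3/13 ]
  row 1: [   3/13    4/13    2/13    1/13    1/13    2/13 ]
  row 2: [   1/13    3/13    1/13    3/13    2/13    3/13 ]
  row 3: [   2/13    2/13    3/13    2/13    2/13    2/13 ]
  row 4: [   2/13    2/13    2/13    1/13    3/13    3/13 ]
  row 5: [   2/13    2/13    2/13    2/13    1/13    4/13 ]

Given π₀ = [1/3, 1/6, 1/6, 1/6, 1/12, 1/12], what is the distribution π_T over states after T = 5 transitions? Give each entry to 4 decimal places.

π = [0.1365, 0.2089, 0.1618, 0.1288, 0.1421, 0.2219]

t=0: π = [0.3333, 0.1667, 0.1667, 0.1667, 0.0833, 0.0833]
t=1: π = [0.1026, 0.2179, 0.1795, 0.1218, 0.1667, 0.2115]
t=2: π = [0.1410, 0.2091, 0.1573, 0.1302, 0.1415, 0.2209]
t=3: π = [0.1361, 0.2090, 0.1626, 0.1281, 0.1425, 0.2217]
t=4: π = [0.1365, 0.2090, 0.1617, 0.1288, 0.1422, 0.2219]
t=5: π = [0.1365, 0.2089, 0.1618, 0.1288, 0.1421, 0.2219]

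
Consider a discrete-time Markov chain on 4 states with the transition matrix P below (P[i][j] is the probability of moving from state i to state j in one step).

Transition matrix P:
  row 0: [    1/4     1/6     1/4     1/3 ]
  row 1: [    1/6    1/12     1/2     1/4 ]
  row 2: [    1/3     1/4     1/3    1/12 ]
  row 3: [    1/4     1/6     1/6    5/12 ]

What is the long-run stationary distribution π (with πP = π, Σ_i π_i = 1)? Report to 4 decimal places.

Balance equations π_j = Σ_i π_i·P[i][j]:
  π_0 = 1/4·π_0 + 1/6·π_1 + 1/3·π_2 + 1/4·π_3
  π_1 = 1/6·π_0 + 1/12·π_1 + 1/4·π_2 + 1/6·π_3
  π_2 = 1/4·π_0 + 1/2·π_1 + 1/3·π_2 + 1/6·π_3
  normalize: π_0 + π_1 + π_2 + π_3 = 1
Solving the linear system gives exactly π = [13/50, 53/300, 89/300, 4/15].

π = [0.2600, 0.1767, 0.2967, 0.2667]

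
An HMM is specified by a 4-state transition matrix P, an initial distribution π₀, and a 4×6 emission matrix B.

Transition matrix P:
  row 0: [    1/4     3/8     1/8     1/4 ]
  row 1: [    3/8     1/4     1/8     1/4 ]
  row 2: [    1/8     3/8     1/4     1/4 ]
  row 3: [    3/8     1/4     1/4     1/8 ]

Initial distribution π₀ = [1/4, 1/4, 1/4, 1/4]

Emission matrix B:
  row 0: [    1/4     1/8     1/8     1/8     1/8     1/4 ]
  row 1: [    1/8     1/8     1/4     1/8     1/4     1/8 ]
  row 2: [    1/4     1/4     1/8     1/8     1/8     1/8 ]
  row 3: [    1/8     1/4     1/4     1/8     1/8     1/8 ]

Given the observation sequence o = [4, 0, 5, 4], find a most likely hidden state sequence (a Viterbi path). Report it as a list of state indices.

path = [1, 0, 0, 1]

t=0: δ = [3.125e-02, 6.250e-02, 3.125e-02, 3.125e-02]  (obs o_0=4)
t=1: δ = [5.859e-03, 1.953e-03, 1.953e-03, 1.953e-03]  ψ = [1, 1, 1, 1]  (obs o_1=0)
t=2: δ = [3.662e-04, 2.747e-04, 9.155e-05, 1.831e-04]  ψ = [0, 0, 0, 0]  (obs o_2=5)
t=3: δ = [1.287e-05, 3.433e-05, 5.722e-06, 1.144e-05]  ψ = [1, 0, 0, 0]  (obs o_3=4)
backtrack: best end state = 1; path = [1, 0, 0, 1]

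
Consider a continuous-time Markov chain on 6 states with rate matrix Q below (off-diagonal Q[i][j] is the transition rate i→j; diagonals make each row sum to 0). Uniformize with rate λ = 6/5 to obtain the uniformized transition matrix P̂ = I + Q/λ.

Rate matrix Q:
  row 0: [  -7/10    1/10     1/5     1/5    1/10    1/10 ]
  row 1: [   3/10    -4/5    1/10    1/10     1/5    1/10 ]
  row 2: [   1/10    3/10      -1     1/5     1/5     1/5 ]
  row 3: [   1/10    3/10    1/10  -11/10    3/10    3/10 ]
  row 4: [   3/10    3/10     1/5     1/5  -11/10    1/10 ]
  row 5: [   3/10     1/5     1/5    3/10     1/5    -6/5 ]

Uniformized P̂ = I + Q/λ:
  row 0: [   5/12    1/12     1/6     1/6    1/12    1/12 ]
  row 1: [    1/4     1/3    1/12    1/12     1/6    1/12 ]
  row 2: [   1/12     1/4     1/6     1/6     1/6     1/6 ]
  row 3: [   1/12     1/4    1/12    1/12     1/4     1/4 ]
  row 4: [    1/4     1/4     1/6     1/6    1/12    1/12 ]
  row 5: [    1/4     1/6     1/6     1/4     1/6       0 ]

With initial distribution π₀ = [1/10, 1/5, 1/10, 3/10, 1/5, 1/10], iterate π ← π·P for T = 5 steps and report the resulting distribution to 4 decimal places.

π = [0.2437, 0.2185, 0.1363, 0.1454, 0.1463, 0.1098]

t=0: π = [0.1000, 0.2000, 0.1000, 0.3000, 0.2000, 0.1000]
t=1: π = [0.2000, 0.2417, 0.1250, 0.1333, 0.1667, 0.1333]
t=2: π = [0.2403, 0.2257, 0.1354, 0.1465, 0.1472, 0.1049]
t=3: π = [0.2431, 0.2200, 0.1356, 0.1444, 0.1466, 0.1103]
t=4: π = [0.2438, 0.2186, 0.1363, 0.1455, 0.1462, 0.1095]
t=5: π = [0.2437, 0.2185, 0.1363, 0.1454, 0.1463, 0.1098]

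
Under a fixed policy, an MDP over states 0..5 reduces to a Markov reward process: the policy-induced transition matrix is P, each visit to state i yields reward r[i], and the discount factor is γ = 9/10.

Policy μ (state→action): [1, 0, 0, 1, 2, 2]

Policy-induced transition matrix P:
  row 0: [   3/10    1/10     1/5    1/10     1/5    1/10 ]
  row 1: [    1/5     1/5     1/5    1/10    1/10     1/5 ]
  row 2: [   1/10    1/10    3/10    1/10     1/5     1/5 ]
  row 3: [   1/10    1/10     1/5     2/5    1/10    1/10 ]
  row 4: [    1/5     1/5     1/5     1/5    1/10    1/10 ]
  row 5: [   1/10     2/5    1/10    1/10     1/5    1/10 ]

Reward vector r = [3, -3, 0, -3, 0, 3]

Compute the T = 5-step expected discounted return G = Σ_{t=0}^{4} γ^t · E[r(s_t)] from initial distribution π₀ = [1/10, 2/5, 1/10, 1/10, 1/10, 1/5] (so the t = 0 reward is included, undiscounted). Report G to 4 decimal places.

G = -0.8822

t=0: π = [0.1000, 0.4000, 0.1000, 0.1000, 0.1000, 0.2000], E[r] = -0.6000, γ^t·E[r] = -0.600000, running G = -0.600000
t=1: π = [0.1700, 0.2100, 0.1900, 0.1400, 0.1400, 0.1500], E[r] = -0.0900, γ^t·E[r] = -0.081000, running G = -0.681000
t=2: π = [0.1690, 0.1800, 0.2040, 0.1560, 0.1510, 0.1400], E[r] = -0.0810, γ^t·E[r] = -0.065610, running G = -0.746610
t=3: π = [0.1669, 0.1751, 0.2064, 0.1619, 0.1513, 0.1384], E[r] = -0.0951, γ^t·E[r] = -0.069328, running G = -0.815938
t=4: π = [0.1660, 0.1742, 0.2068, 0.1637, 0.1512, 0.1382], E[r] = -0.1011, γ^t·E[r] = -0.066312, running G = -0.882250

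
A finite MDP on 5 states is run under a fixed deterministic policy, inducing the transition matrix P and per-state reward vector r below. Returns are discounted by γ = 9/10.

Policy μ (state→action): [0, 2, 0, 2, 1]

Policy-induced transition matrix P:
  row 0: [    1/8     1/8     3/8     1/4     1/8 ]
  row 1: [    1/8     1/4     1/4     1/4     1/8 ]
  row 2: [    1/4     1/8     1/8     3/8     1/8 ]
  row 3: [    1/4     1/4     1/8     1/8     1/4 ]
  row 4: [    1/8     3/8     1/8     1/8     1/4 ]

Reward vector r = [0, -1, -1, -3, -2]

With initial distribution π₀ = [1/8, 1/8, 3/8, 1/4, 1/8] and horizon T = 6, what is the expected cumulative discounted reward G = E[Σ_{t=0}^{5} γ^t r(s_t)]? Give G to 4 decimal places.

G = -6.8453

t=0: π = [0.1250, 0.1250, 0.3750, 0.2500, 0.1250], E[r] = -1.5000, γ^t·E[r] = -1.500000, running G = -1.500000
t=1: π = [0.2031, 0.2031, 0.1719, 0.2500, 0.1719], E[r] = -1.4688, γ^t·E[r] = -1.321875, running G = -2.821875
t=2: π = [0.1777, 0.2246, 0.2012, 0.2188, 0.1777], E[r] = -1.4375, γ^t·E[r] = -1.164375, running G = -3.986250
t=3: π = [0.1775, 0.2249, 0.1975, 0.2256, 0.1746], E[r] = -1.4482, γ^t·E[r] = -1.055769, running G = -5.042019
t=4: π = [0.1779, 0.2249, 0.1975, 0.2247, 0.1750], E[r] = -1.4465, γ^t·E[r] = -0.949030, running G = -5.991049
t=5: π = [0.1778, 0.2250, 0.1976, 0.2247, 0.1750], E[r] = -1.4466, γ^t·E[r] = -0.854226, running G = -6.845275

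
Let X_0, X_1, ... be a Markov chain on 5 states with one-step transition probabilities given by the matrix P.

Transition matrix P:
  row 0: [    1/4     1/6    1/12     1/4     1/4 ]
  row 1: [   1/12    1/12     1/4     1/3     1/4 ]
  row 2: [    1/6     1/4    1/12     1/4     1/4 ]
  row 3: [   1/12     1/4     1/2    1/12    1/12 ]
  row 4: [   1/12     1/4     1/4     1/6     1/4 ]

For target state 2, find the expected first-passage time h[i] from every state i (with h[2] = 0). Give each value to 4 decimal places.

First-step conditioning: h[2] = 0; for i ≠ 2, h[i] = 1 + Σ_k P[i][k]·h[k].
  h[0] = 1 + 1/4·h[0] + 1/6·h[1] + 1/4·h[3] + 1/4·h[4]
  h[1] = 1 + 1/12·h[0] + 1/12·h[1] + 1/3·h[3] + 1/4·h[4]
  h[3] = 1 + 1/12·h[0] + 1/4·h[1] + 1/12·h[3] + 1/12·h[4]
  h[4] = 1 + 1/12·h[0] + 1/4·h[1] + 1/6·h[3] + 1/4·h[4]
Solving the 4×4 linear system over states ≠ 2 gives exactly h = [3222/769, 2640/769, 0, 2100/769, 2730/769] (h[2] = 0 is the target).

h = [4.1899, 3.4330, 0.0000, 2.7308, 3.5501]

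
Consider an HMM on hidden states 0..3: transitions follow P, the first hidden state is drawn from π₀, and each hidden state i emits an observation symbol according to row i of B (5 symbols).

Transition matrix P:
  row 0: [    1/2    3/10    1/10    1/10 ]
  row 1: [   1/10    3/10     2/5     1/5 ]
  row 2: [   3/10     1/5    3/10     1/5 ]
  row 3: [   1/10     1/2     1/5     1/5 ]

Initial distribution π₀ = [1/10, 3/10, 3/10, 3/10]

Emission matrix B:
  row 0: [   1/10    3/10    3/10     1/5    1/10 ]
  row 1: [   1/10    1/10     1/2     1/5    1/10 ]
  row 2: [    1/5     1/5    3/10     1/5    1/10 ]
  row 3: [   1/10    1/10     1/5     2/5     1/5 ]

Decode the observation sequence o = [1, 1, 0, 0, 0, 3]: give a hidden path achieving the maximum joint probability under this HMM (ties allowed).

t=0: δ = [3.000e-02, 3.000e-02, 6.000e-02, 3.000e-02]  (obs o_0=1)
t=1: δ = [5.400e-03, 1.500e-03, 3.600e-03, 1.200e-03]  ψ = [2, 3, 2, 2]  (obs o_1=1)
t=2: δ = [2.700e-04, 1.620e-04, 2.160e-04, 7.200e-05]  ψ = [0, 0, 2, 2]  (obs o_2=0)
t=3: δ = [1.350e-05, 8.100e-06, 1.296e-05, 4.320e-06]  ψ = [0, 0, 1, 2]  (obs o_3=0)
t=4: δ = [6.750e-07, 4.050e-07, 7.776e-07, 2.592e-07]  ψ = [0, 0, 2, 2]  (obs o_4=0)
t=5: δ = [6.750e-08, 4.050e-08, 4.666e-08, 6.221e-08]  ψ = [0, 0, 2, 2]  (obs o_5=3)
backtrack: best end state = 0; path = [2, 0, 0, 0, 0, 0]

path = [2, 0, 0, 0, 0, 0]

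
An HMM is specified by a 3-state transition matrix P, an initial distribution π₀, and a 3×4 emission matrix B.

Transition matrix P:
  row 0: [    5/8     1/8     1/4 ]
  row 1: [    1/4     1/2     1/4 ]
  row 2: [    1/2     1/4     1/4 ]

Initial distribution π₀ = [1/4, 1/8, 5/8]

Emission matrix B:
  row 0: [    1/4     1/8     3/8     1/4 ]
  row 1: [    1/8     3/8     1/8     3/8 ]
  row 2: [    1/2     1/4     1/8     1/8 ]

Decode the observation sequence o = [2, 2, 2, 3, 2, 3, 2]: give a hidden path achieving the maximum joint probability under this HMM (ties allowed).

path = [0, 0, 0, 0, 0, 0, 0]

t=0: δ = [9.375e-02, 1.562e-02, 7.812e-02]  (obs o_0=2)
t=1: δ = [2.197e-02, 2.441e-03, 2.930e-03]  ψ = [0, 2, 0]  (obs o_1=2)
t=2: δ = [5.150e-03, 3.433e-04, 6.866e-04]  ψ = [0, 0, 0]  (obs o_2=2)
t=3: δ = [8.047e-04, 2.414e-04, 1.609e-04]  ψ = [0, 0, 0]  (obs o_3=3)
t=4: δ = [1.886e-04, 1.509e-05, 2.515e-05]  ψ = [0, 1, 0]  (obs o_4=2)
t=5: δ = [2.947e-05, 8.840e-06, 5.894e-06]  ψ = [0, 0, 0]  (obs o_5=3)
t=6: δ = [6.906e-06, 5.525e-07, 9.209e-07]  ψ = [0, 1, 0]  (obs o_6=2)
backtrack: best end state = 0; path = [0, 0, 0, 0, 0, 0, 0]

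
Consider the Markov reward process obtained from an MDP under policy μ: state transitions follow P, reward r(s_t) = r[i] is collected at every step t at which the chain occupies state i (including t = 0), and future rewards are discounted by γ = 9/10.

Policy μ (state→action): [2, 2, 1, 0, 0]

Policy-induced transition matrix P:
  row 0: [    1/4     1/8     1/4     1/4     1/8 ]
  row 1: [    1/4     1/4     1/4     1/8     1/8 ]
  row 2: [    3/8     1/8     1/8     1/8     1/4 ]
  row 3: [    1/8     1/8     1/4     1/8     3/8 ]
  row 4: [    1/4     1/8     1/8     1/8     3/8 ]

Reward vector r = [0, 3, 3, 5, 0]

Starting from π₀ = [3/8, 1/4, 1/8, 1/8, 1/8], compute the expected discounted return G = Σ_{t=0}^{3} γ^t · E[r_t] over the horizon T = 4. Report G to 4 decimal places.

G = 6.3100

t=0: π = [0.3750, 0.2500, 0.1250, 0.1250, 0.1250], E[r] = 1.7500, γ^t·E[r] = 1.750000, running G = 1.750000
t=1: π = [0.2500, 0.1563, 0.2188, 0.1719, 0.2031], E[r] = 1.9844, γ^t·E[r] = 1.785938, running G = 3.535938
t=2: π = [0.2559, 0.1445, 0.1973, 0.1563, 0.2461], E[r] = 1.8066, γ^t·E[r] = 1.463379, running G = 4.999316
t=3: π = [0.2551, 0.1431, 0.1946, 0.1570, 0.2502], E[r] = 1.7979, γ^t·E[r] = 1.310634, running G = 6.309950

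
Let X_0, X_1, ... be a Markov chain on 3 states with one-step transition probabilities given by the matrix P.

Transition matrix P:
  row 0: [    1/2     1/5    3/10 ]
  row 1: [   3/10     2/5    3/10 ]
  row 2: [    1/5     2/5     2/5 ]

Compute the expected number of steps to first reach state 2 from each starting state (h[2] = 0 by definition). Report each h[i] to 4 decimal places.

h = [3.3333, 3.3333, 0.0000]

First-step conditioning: h[2] = 0; for i ≠ 2, h[i] = 1 + Σ_k P[i][k]·h[k].
  h[0] = 1 + 1/2·h[0] + 1/5·h[1]
  h[1] = 1 + 3/10·h[0] + 2/5·h[1]
Solving the 2×2 linear system over states ≠ 2 gives exactly h = [10/3, 10/3, 0] (h[2] = 0 is the target).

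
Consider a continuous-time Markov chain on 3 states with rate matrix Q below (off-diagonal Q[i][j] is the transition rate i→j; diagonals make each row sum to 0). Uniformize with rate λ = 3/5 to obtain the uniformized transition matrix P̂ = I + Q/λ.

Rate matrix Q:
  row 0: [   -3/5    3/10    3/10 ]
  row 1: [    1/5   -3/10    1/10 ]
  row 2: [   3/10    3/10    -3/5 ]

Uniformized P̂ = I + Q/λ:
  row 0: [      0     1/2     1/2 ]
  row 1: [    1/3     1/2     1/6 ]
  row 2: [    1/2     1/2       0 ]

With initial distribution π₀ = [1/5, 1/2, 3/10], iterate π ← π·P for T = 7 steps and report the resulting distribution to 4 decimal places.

π = [0.2784, 0.5000, 0.2216]

t=0: π = [0.2000, 0.5000, 0.3000]
t=1: π = [0.3167, 0.5000, 0.1833]
t=2: π = [0.2583, 0.5000, 0.2417]
t=3: π = [0.2875, 0.5000, 0.2125]
t=4: π = [0.2729, 0.5000, 0.2271]
t=5: π = [0.2802, 0.5000, 0.2198]
t=6: π = [0.2766, 0.5000, 0.2234]
t=7: π = [0.2784, 0.5000, 0.2216]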